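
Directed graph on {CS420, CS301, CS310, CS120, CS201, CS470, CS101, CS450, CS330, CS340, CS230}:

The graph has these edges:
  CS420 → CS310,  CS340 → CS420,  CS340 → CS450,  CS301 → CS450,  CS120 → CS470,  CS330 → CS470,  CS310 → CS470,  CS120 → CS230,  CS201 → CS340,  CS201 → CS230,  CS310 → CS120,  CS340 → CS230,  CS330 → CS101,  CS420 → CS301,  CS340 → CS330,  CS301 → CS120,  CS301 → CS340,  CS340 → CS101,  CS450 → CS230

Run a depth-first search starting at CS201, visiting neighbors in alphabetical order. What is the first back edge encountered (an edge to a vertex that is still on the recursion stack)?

DFS from CS201 (visiting neighbors in alphabetical order); mark gray on enter, black on exit:
CS201 gray
  CS230 gray
  CS230 black
  CS340 gray
    CS101 gray
    CS101 black
    CS340→CS230: CS230 black — skip
    CS330 gray
      CS330→CS101: CS101 black — skip
      CS470 gray
      CS470 black
    CS330 black
    CS420 gray
      CS301 gray
        CS120 gray
          CS120→CS230: CS230 black — skip
          CS120→CS470: CS470 black — skip
        CS120 black
        CS301→CS340: CS340 is gray → back edge
First back edge: CS301 → CS340.

CS301->CS340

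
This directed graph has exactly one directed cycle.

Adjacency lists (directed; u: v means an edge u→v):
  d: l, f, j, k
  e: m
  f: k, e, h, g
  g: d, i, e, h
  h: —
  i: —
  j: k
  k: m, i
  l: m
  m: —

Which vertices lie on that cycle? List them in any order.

d, f, g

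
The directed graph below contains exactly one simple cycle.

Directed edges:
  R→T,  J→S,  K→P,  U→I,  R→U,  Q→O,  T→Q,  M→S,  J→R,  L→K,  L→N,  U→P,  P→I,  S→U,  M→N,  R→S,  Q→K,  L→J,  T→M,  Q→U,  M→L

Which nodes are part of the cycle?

J, L, M, R, T

DFS with gray/black marking from T:
T gray
  M gray
    L gray
      J gray
        S gray
          U gray
            I gray
            I black
            P gray
              P→I: I black — skip
            P black
          U black
        S black
        R gray
          R→U: U black — skip
          R→T: T is gray → back edge
Back edge closes the cycle T → M → L → J → R → T; its vertices are {J, L, M, R, T}.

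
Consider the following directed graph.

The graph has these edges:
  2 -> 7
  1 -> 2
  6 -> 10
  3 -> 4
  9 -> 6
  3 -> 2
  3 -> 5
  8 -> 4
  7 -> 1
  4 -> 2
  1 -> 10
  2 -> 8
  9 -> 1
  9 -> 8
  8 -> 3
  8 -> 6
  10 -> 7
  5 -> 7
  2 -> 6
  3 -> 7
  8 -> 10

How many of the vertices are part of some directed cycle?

A vertex is on a directed cycle iff it belongs to a strongly connected component of size ≥ 2 (or has a self-loop).
The vertices on cycles are {1, 2, 3, 4, 5, 6, 7, 8, 10} — 9 in total.

9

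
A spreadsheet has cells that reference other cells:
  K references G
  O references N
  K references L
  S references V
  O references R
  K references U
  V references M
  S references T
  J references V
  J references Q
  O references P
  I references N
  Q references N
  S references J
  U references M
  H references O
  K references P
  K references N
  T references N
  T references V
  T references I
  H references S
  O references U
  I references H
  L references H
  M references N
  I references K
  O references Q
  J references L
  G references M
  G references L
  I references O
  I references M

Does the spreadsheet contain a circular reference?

Yes

DFS with white/gray/black marking, starting from U:
U gray
  M gray
    N gray
    N black
  M black
U black
G gray
  L gray
    H gray
      O gray
        P gray
        P black
        Q gray
          Q→N: N black — skip
        Q black
        R gray
        R black
        O→U: U black — skip
        O→N: N black — skip
      O black
      S gray
        V gray
          V→M: M black — skip
        V black
        J gray
          J→Q: Q black — skip
          J→L: L is gray → back edge
Back edge found, so a cycle exists: L → H → S → J → L.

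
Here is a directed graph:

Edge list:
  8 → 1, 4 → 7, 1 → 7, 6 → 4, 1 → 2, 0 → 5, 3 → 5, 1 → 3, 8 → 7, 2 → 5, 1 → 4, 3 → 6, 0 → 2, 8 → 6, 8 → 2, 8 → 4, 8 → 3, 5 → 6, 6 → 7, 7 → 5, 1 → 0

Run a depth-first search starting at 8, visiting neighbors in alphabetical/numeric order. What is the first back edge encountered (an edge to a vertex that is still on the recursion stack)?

DFS from 8 (visiting neighbors in alphabetical/numeric order); mark gray on enter, black on exit:
8 gray
  1 gray
    0 gray
      2 gray
        5 gray
          6 gray
            4 gray
              7 gray
                7→5: 5 is gray → back edge
First back edge: 7 → 5.

7->5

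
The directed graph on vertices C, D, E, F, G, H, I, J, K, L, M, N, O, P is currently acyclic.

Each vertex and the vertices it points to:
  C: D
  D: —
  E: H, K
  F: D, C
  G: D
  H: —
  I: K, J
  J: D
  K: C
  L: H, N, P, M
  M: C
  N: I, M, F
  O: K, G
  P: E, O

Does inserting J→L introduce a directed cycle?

Yes

Adding J→L creates a cycle iff L can already reach J.
Path from L: L → N → I → J.
So L → … → J → L is a cycle.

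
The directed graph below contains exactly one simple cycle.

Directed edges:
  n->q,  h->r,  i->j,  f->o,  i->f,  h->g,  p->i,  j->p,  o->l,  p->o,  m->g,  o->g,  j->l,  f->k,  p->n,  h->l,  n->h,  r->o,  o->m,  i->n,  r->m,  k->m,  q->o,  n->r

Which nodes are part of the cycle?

i, j, p

DFS with gray/black marking from i:
i gray
  n gray
    q gray
      o gray
        m gray
          g gray
          g black
        m black
        o→g: g black — skip
        l gray
        l black
      o black
    q black
    r gray
      r→m: m black — skip
      r→o: o black — skip
    r black
    h gray
      h→l: l black — skip
      h→r: r black — skip
      h→g: g black — skip
    h black
  n black
  f gray
    f→o: o black — skip
    k gray
      k→m: m black — skip
    k black
  f black
  j gray
    p gray
      p→o: o black — skip
      p→i: i is gray → back edge
Back edge closes the cycle i → j → p → i; its vertices are {i, j, p}.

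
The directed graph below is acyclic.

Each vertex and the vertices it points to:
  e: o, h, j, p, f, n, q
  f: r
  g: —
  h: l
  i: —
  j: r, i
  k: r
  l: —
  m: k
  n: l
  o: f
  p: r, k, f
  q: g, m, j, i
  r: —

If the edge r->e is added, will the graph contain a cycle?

Yes

Adding r→e creates a cycle iff e can already reach r.
Path from e: e → p → r.
So e → … → r → e is a cycle.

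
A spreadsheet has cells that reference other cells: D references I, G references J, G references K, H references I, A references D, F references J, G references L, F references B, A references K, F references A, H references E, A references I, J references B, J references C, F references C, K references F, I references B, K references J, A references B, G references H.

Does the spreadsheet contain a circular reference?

DFS with white/gray/black marking, starting from I:
I gray
  B gray
  B black
I black
A gray
  D gray
    D→I: I black — skip
  D black
  A→B: B black — skip
  K gray
    J gray
      C gray
      C black
      J→B: B black — skip
    J black
    F gray
      F→B: B black — skip
      F→J: J black — skip
      F→A: A is gray → back edge
Back edge found, so a cycle exists: A → K → F → A.

Yes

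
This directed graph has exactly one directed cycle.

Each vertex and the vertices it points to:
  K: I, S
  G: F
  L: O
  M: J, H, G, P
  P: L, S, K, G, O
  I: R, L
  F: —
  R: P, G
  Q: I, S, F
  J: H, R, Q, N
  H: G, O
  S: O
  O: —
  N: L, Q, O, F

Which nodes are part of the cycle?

I, K, P, R

DFS with gray/black marking from P:
P gray
  L gray
    O gray
    O black
  L black
  S gray
    S→O: O black — skip
  S black
  K gray
    I gray
      R gray
        R→P: P is gray → back edge
Back edge closes the cycle P → K → I → R → P; its vertices are {I, K, P, R}.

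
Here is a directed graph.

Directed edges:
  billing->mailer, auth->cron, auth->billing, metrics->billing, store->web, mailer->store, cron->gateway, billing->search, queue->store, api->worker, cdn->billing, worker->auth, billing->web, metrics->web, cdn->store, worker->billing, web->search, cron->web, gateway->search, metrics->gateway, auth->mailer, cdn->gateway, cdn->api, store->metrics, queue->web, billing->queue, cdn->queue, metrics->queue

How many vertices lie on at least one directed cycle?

5

A vertex is on a directed cycle iff it belongs to a strongly connected component of size ≥ 2 (or has a self-loop).
The vertices on cycles are {queue, store, mailer, billing, metrics} — 5 in total.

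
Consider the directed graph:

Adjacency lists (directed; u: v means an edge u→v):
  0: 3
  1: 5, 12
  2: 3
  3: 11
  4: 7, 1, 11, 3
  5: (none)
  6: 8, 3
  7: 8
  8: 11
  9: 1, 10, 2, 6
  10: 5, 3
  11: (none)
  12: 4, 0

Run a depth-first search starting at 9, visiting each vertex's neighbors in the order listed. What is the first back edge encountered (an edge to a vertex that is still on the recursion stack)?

4→1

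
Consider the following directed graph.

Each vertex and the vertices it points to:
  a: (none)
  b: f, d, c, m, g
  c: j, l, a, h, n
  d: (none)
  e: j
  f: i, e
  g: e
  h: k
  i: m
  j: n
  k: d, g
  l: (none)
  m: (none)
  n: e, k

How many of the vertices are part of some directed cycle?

5

A vertex is on a directed cycle iff it belongs to a strongly connected component of size ≥ 2 (or has a self-loop).
The vertices on cycles are {e, g, j, k, n} — 5 in total.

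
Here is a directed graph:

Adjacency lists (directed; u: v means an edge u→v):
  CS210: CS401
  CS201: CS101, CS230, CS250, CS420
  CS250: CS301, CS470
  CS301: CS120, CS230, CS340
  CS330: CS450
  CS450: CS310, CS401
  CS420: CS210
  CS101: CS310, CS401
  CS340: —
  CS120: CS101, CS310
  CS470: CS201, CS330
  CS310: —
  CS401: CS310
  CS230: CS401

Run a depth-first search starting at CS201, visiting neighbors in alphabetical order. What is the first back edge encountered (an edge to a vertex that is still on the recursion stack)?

CS470→CS201

DFS from CS201 (visiting neighbors in alphabetical order); mark gray on enter, black on exit:
CS201 gray
  CS101 gray
    CS310 gray
    CS310 black
    CS401 gray
      CS401→CS310: CS310 black — skip
    CS401 black
  CS101 black
  CS230 gray
    CS230→CS401: CS401 black — skip
  CS230 black
  CS250 gray
    CS301 gray
      CS120 gray
        CS120→CS101: CS101 black — skip
        CS120→CS310: CS310 black — skip
      CS120 black
      CS301→CS230: CS230 black — skip
      CS340 gray
      CS340 black
    CS301 black
    CS470 gray
      CS470→CS201: CS201 is gray → back edge
First back edge: CS470 → CS201.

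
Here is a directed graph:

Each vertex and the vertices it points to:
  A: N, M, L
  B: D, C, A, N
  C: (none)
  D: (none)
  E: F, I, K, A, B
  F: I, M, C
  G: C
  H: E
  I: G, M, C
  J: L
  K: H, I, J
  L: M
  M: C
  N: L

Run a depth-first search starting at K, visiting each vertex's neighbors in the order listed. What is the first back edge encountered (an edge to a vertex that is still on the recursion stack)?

DFS from K (visiting each vertex's neighbors in the order listed); mark gray on enter, black on exit:
K gray
  H gray
    E gray
      F gray
        I gray
          G gray
            C gray
            C black
          G black
          M gray
            M→C: C black — skip
          M black
          I→C: C black — skip
        I black
        F→M: M black — skip
        F→C: C black — skip
      F black
      E→I: I black — skip
      E→K: K is gray → back edge
First back edge: E → K.

E→K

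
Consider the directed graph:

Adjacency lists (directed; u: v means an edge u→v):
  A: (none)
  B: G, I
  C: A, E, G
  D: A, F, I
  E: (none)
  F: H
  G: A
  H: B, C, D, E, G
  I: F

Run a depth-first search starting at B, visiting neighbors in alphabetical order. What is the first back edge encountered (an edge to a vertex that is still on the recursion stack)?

H->B

DFS from B (visiting neighbors in alphabetical order); mark gray on enter, black on exit:
B gray
  G gray
    A gray
    A black
  G black
  I gray
    F gray
      H gray
        H→B: B is gray → back edge
First back edge: H → B.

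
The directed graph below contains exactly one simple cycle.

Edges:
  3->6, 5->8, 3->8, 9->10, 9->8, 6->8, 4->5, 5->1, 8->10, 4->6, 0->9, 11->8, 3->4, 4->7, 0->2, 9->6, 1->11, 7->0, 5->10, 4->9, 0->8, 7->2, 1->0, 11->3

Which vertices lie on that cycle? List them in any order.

DFS with gray/black marking from 3:
3 gray
  6 gray
    8 gray
      10 gray
      10 black
    8 black
  6 black
  3→8: 8 black — skip
  4 gray
    5 gray
      1 gray
        11 gray
          11→3: 3 is gray → back edge
Back edge closes the cycle 3 → 4 → 5 → 1 → 11 → 3; its vertices are {1, 3, 4, 5, 11}.

1, 3, 4, 5, 11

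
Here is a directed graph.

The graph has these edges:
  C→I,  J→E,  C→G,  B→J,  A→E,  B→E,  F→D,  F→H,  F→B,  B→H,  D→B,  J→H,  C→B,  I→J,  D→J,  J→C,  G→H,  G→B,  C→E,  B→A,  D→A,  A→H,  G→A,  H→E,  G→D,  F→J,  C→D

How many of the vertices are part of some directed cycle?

6

A vertex is on a directed cycle iff it belongs to a strongly connected component of size ≥ 2 (or has a self-loop).
The vertices on cycles are {B, C, D, G, I, J} — 6 in total.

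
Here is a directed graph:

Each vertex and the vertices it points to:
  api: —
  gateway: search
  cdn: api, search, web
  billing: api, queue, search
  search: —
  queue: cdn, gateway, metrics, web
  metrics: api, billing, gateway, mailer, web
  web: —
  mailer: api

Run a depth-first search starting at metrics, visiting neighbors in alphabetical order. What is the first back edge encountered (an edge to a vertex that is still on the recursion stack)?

DFS from metrics (visiting neighbors in alphabetical order); mark gray on enter, black on exit:
metrics gray
  api gray
  api black
  billing gray
    billing→api: api black — skip
    queue gray
      cdn gray
        cdn→api: api black — skip
        search gray
        search black
        web gray
        web black
      cdn black
      gateway gray
        gateway→search: search black — skip
      gateway black
      queue→metrics: metrics is gray → back edge
First back edge: queue → metrics.

queue→metrics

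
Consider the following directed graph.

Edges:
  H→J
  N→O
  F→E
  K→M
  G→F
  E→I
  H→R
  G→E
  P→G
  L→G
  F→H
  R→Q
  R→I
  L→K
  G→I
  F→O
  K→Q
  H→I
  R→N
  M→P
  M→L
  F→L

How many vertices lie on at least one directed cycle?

A vertex is on a directed cycle iff it belongs to a strongly connected component of size ≥ 2 (or has a self-loop).
The vertices on cycles are {F, G, K, L, M, P} — 6 in total.

6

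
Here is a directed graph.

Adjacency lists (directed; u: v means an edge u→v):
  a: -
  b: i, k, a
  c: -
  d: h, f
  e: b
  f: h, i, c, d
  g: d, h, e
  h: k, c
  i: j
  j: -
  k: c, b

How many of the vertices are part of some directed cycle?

4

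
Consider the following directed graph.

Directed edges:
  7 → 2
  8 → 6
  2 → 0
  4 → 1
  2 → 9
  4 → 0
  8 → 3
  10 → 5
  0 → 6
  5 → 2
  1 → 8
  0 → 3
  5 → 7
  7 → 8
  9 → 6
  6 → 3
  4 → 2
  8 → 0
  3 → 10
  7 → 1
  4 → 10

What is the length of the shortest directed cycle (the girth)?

5

For each vertex v, BFS finds the shortest path from v back to v.
The shortest such closed walk is 10 → 5 → 2 → 0 → 3 → 10, length 5.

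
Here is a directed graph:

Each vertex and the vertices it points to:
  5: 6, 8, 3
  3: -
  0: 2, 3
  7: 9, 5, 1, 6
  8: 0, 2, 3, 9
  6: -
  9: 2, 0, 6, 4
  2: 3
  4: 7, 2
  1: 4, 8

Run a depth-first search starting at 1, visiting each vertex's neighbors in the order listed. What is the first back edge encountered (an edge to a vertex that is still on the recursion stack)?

DFS from 1 (visiting each vertex's neighbors in the order listed); mark gray on enter, black on exit:
1 gray
  4 gray
    7 gray
      9 gray
        2 gray
          3 gray
          3 black
        2 black
        0 gray
          0→2: 2 black — skip
          0→3: 3 black — skip
        0 black
        6 gray
        6 black
        9→4: 4 is gray → back edge
First back edge: 9 → 4.

9→4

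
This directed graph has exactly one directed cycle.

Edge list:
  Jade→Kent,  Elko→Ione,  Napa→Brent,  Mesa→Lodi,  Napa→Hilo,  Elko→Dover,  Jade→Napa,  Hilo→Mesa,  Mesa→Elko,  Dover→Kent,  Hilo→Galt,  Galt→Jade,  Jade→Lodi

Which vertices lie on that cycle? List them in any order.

Galt, Hilo, Jade, Napa

DFS with gray/black marking from Napa:
Napa gray
  Brent gray
  Brent black
  Hilo gray
    Mesa gray
      Lodi gray
      Lodi black
      Elko gray
        Dover gray
          Kent gray
          Kent black
        Dover black
        Ione gray
        Ione black
      Elko black
    Mesa black
    Galt gray
      Jade gray
        Jade→Napa: Napa is gray → back edge
Back edge closes the cycle Napa → Hilo → Galt → Jade → Napa; its vertices are {Galt, Hilo, Jade, Napa}.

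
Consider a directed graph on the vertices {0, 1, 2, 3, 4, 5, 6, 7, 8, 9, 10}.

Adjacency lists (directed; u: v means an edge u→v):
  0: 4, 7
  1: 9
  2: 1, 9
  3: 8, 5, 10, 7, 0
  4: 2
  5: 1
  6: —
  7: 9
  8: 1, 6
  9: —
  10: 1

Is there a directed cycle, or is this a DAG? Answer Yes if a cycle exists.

No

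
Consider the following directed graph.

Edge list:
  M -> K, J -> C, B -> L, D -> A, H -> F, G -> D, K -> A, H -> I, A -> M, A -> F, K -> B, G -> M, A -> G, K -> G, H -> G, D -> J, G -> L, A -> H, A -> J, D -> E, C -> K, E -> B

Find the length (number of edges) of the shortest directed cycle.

3

For each vertex v, BFS finds the shortest path from v back to v.
The shortest such closed walk is D → A → G → D, length 3.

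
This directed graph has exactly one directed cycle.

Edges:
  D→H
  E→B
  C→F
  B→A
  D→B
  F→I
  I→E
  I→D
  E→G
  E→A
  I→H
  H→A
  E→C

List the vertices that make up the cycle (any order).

DFS with gray/black marking from I:
I gray
  E gray
    A gray
    A black
    G gray
    G black
    C gray
      F gray
        F→I: I is gray → back edge
Back edge closes the cycle I → E → C → F → I; its vertices are {C, E, F, I}.

C, E, F, I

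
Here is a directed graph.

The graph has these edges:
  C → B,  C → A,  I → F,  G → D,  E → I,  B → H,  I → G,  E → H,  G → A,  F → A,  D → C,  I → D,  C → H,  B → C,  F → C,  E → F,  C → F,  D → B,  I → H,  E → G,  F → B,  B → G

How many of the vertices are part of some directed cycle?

A vertex is on a directed cycle iff it belongs to a strongly connected component of size ≥ 2 (or has a self-loop).
The vertices on cycles are {B, C, D, F, G} — 5 in total.

5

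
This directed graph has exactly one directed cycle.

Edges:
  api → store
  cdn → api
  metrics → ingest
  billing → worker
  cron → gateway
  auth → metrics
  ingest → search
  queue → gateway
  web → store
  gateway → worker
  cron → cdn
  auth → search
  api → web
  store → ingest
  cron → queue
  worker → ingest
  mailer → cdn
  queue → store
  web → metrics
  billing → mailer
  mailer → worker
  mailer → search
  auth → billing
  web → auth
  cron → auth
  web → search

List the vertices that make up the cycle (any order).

DFS with gray/black marking from auth:
auth gray
  search gray
  search black
  metrics gray
    ingest gray
      ingest→search: search black — skip
    ingest black
  metrics black
  billing gray
    mailer gray
      worker gray
        worker→ingest: ingest black — skip
      worker black
      mailer→search: search black — skip
      cdn gray
        api gray
          store gray
            store→ingest: ingest black — skip
          store black
          web gray
            web→metrics: metrics black — skip
            web→auth: auth is gray → back edge
Back edge closes the cycle auth → billing → mailer → cdn → api → web → auth; its vertices are {api, cdn, web, auth, mailer, billing}.

api, cdn, web, auth, mailer, billing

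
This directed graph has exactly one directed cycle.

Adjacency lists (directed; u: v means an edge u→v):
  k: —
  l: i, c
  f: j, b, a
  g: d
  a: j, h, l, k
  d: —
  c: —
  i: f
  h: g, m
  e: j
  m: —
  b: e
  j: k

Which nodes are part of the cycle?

a, f, i, l

DFS with gray/black marking from f:
f gray
  j gray
    k gray
    k black
  j black
  b gray
    e gray
      e→j: j black — skip
    e black
  b black
  a gray
    a→j: j black — skip
    h gray
      g gray
        d gray
        d black
      g black
      m gray
      m black
    h black
    l gray
      i gray
        i→f: f is gray → back edge
Back edge closes the cycle f → a → l → i → f; its vertices are {a, f, i, l}.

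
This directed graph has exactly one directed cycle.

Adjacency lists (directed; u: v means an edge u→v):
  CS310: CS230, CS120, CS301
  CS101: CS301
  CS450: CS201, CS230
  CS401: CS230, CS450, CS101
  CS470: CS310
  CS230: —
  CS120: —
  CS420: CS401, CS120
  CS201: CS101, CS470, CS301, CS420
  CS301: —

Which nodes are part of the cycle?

DFS with gray/black marking from CS201:
CS201 gray
  CS101 gray
    CS301 gray
    CS301 black
  CS101 black
  CS470 gray
    CS310 gray
      CS230 gray
      CS230 black
      CS120 gray
      CS120 black
      CS310→CS301: CS301 black — skip
    CS310 black
  CS470 black
  CS201→CS301: CS301 black — skip
  CS420 gray
    CS401 gray
      CS401→CS230: CS230 black — skip
      CS450 gray
        CS450→CS201: CS201 is gray → back edge
Back edge closes the cycle CS201 → CS420 → CS401 → CS450 → CS201; its vertices are {CS201, CS401, CS420, CS450}.

CS201, CS401, CS420, CS450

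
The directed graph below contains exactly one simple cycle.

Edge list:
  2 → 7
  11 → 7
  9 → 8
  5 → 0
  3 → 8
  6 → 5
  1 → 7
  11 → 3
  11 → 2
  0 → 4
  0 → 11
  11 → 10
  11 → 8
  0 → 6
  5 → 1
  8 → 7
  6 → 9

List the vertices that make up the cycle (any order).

DFS with gray/black marking from 0:
0 gray
  6 gray
    9 gray
      8 gray
        7 gray
        7 black
      8 black
    9 black
    5 gray
      5→0: 0 is gray → back edge
Back edge closes the cycle 0 → 6 → 5 → 0; its vertices are {0, 5, 6}.

0, 5, 6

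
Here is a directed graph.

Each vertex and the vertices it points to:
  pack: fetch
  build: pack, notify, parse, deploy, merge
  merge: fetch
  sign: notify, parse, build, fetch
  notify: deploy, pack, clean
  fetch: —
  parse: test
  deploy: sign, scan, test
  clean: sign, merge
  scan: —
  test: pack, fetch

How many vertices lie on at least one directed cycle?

5

A vertex is on a directed cycle iff it belongs to a strongly connected component of size ≥ 2 (or has a self-loop).
The vertices on cycles are {sign, build, clean, deploy, notify} — 5 in total.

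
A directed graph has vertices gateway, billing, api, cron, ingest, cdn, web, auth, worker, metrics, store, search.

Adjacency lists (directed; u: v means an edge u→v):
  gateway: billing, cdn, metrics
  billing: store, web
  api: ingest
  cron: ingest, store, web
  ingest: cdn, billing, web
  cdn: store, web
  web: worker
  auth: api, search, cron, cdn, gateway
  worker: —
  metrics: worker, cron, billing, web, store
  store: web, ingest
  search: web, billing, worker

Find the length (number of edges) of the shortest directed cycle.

3

For each vertex v, BFS finds the shortest path from v back to v.
The shortest such closed walk is store → ingest → billing → store, length 3.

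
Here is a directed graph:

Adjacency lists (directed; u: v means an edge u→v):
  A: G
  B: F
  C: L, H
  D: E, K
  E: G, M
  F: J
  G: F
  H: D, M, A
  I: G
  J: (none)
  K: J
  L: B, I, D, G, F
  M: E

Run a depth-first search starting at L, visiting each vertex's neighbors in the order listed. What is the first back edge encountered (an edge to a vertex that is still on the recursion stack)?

M→E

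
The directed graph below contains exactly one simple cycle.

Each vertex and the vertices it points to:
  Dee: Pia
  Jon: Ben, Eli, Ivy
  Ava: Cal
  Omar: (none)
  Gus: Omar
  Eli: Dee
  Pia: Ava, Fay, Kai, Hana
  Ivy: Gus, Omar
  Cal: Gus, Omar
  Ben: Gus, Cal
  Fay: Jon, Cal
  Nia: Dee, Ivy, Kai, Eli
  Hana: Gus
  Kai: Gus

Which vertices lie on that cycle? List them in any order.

Dee, Eli, Fay, Jon, Pia

DFS with gray/black marking from Dee:
Dee gray
  Pia gray
    Ava gray
      Cal gray
        Gus gray
          Omar gray
          Omar black
        Gus black
        Cal→Omar: Omar black — skip
      Cal black
    Ava black
    Fay gray
      Jon gray
        Ben gray
          Ben→Gus: Gus black — skip
          Ben→Cal: Cal black — skip
        Ben black
        Eli gray
          Eli→Dee: Dee is gray → back edge
Back edge closes the cycle Dee → Pia → Fay → Jon → Eli → Dee; its vertices are {Dee, Eli, Fay, Jon, Pia}.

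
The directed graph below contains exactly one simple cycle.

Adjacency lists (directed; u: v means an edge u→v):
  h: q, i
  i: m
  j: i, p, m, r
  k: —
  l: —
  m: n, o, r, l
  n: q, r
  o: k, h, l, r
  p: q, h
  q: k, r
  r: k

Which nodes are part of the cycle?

h, i, m, o

DFS with gray/black marking from i:
i gray
  m gray
    n gray
      q gray
        k gray
        k black
        r gray
          r→k: k black — skip
        r black
      q black
      n→r: r black — skip
    n black
    o gray
      o→k: k black — skip
      h gray
        h→q: q black — skip
        h→i: i is gray → back edge
Back edge closes the cycle i → m → o → h → i; its vertices are {h, i, m, o}.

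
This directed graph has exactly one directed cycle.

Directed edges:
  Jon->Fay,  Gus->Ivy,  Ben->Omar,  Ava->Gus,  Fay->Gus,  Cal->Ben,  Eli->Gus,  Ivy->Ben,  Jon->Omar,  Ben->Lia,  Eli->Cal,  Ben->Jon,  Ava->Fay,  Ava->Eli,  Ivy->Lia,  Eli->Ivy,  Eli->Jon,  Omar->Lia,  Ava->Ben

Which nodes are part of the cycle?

DFS with gray/black marking from Fay:
Fay gray
  Gus gray
    Ivy gray
      Ben gray
        Omar gray
          Lia gray
          Lia black
        Omar black
        Ben→Lia: Lia black — skip
        Jon gray
          Jon→Fay: Fay is gray → back edge
Back edge closes the cycle Fay → Gus → Ivy → Ben → Jon → Fay; its vertices are {Ben, Fay, Gus, Ivy, Jon}.

Ben, Fay, Gus, Ivy, Jon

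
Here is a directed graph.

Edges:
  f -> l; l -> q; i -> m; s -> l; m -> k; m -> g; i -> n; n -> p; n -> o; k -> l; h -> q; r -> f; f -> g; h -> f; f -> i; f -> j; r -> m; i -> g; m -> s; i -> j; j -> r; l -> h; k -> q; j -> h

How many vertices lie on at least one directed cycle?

A vertex is on a directed cycle iff it belongs to a strongly connected component of size ≥ 2 (or has a self-loop).
The vertices on cycles are {f, h, i, j, k, l, m, r, s} — 9 in total.

9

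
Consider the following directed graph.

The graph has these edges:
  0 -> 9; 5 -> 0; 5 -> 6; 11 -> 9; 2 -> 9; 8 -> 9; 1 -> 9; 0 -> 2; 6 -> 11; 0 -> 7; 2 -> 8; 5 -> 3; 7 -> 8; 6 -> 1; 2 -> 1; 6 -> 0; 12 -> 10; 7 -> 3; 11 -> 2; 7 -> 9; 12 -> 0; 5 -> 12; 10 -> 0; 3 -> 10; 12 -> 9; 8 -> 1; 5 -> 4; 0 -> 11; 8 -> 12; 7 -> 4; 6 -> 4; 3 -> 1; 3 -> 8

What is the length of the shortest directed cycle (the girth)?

4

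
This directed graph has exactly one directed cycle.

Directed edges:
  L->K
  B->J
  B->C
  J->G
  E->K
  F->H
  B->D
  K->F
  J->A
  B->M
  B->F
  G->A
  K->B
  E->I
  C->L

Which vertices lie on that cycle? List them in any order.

B, C, K, L

DFS with gray/black marking from K:
K gray
  B gray
    J gray
      G gray
        A gray
        A black
      G black
      J→A: A black — skip
    J black
    M gray
    M black
    D gray
    D black
    C gray
      L gray
        L→K: K is gray → back edge
Back edge closes the cycle K → B → C → L → K; its vertices are {B, C, K, L}.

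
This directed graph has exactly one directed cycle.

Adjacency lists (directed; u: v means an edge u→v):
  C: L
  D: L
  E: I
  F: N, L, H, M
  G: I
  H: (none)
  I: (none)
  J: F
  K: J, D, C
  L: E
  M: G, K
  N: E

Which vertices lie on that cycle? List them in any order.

F, J, K, M

DFS with gray/black marking from F:
F gray
  N gray
    E gray
      I gray
      I black
    E black
  N black
  L gray
    L→E: E black — skip
  L black
  H gray
  H black
  M gray
    G gray
      G→I: I black — skip
    G black
    K gray
      J gray
        J→F: F is gray → back edge
Back edge closes the cycle F → M → K → J → F; its vertices are {F, J, K, M}.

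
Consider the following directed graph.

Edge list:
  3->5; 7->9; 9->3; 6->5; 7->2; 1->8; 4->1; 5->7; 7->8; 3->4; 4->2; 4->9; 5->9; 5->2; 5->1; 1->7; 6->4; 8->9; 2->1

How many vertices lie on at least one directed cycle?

A vertex is on a directed cycle iff it belongs to a strongly connected component of size ≥ 2 (or has a self-loop).
The vertices on cycles are {1, 2, 3, 4, 5, 7, 8, 9} — 8 in total.

8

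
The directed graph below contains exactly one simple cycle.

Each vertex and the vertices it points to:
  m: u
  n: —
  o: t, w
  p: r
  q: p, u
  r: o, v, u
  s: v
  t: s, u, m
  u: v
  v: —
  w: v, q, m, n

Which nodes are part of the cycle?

o, p, q, r, w

DFS with gray/black marking from p:
p gray
  r gray
    o gray
      t gray
        s gray
          v gray
          v black
        s black
        u gray
          u→v: v black — skip
        u black
        m gray
          m→u: u black — skip
        m black
      t black
      w gray
        w→v: v black — skip
        q gray
          q→p: p is gray → back edge
Back edge closes the cycle p → r → o → w → q → p; its vertices are {o, p, q, r, w}.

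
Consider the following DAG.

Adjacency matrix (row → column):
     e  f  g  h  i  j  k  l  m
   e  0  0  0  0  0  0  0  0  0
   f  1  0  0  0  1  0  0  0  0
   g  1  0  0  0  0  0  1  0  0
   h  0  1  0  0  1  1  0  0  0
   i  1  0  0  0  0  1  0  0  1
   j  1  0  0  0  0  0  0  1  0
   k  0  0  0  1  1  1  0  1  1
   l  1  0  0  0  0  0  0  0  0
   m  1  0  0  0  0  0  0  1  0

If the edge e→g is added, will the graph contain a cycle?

Adding e→g creates a cycle iff g can already reach e.
Path from g: g → e.
So g → … → e → g is a cycle.

Yes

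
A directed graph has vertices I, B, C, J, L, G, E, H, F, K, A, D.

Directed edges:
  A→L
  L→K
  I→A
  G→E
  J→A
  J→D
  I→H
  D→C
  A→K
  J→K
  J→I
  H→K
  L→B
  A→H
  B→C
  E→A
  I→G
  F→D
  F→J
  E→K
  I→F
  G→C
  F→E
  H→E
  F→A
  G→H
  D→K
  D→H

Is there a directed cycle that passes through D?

No

D lies on a cycle iff there is a path from D back to itself.
Exploring from D, it never reaches itself; equivalently, its strongly connected component is a singleton.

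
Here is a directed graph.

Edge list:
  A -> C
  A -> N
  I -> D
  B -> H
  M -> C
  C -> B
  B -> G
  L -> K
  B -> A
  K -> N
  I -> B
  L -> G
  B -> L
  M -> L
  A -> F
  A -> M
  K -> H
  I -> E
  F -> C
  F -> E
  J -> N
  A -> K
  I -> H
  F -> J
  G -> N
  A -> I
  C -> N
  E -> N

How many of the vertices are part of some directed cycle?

6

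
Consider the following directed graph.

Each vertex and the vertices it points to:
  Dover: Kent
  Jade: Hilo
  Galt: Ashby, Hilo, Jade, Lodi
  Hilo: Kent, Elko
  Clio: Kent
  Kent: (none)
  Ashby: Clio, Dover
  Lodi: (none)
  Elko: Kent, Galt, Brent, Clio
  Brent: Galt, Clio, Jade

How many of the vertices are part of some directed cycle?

5

A vertex is on a directed cycle iff it belongs to a strongly connected component of size ≥ 2 (or has a self-loop).
The vertices on cycles are {Elko, Galt, Hilo, Jade, Brent} — 5 in total.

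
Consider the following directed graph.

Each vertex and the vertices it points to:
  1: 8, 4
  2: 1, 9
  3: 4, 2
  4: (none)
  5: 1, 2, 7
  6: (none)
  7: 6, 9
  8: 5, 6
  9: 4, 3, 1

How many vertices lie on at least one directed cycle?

A vertex is on a directed cycle iff it belongs to a strongly connected component of size ≥ 2 (or has a self-loop).
The vertices on cycles are {1, 2, 3, 5, 7, 8, 9} — 7 in total.

7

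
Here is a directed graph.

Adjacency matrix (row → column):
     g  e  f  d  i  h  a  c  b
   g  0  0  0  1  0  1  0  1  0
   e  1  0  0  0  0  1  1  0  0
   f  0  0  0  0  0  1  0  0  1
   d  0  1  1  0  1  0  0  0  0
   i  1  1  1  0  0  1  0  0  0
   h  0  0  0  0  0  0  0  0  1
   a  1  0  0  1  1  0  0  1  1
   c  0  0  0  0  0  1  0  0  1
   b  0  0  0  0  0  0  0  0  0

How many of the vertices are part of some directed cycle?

5

A vertex is on a directed cycle iff it belongs to a strongly connected component of size ≥ 2 (or has a self-loop).
The vertices on cycles are {a, d, e, g, i} — 5 in total.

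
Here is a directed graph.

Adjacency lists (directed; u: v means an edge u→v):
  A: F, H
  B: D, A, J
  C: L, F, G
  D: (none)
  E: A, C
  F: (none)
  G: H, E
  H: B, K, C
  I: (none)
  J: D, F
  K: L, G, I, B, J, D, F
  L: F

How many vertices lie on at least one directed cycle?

A vertex is on a directed cycle iff it belongs to a strongly connected component of size ≥ 2 (or has a self-loop).
The vertices on cycles are {A, B, C, E, G, H, K} — 7 in total.

7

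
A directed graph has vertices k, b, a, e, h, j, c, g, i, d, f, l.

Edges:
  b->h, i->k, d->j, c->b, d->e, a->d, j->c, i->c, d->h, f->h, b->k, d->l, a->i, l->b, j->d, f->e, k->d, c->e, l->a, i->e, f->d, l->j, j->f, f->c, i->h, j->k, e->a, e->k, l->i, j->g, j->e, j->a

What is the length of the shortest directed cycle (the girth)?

2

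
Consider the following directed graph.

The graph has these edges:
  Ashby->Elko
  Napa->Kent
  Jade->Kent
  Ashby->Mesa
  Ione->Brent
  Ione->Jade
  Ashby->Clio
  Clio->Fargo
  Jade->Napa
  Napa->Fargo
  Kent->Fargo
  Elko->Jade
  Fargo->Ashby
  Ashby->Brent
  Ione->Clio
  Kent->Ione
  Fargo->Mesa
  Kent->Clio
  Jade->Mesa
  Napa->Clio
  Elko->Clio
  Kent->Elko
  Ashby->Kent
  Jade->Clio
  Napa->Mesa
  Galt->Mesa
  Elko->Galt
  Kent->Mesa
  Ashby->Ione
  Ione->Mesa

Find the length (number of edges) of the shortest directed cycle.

For each vertex v, BFS finds the shortest path from v back to v.
The shortest such closed walk is Ashby → Clio → Fargo → Ashby, length 3.

3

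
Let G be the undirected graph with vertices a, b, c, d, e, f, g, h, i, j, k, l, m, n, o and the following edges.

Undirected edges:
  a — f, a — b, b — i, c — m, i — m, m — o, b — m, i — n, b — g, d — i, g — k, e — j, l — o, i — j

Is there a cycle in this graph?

Yes

DFS, tracking each vertex's parent; an edge to a visited non-parent vertex closes a cycle.
Start from f:
visit f (parent –)
  visit a (parent f)
    a–f: parent, skip
    visit b (parent a)
      visit i (parent b)
        visit m (parent i)
          visit c (parent m)
            c–m: parent, skip
          visit o (parent m)
            o–m: parent, skip
            visit l (parent o)
              l–o: parent, skip
          m–i: parent, skip
          m–b: b visited and ≠ parent → cycle
Cycle: b – i – m – b.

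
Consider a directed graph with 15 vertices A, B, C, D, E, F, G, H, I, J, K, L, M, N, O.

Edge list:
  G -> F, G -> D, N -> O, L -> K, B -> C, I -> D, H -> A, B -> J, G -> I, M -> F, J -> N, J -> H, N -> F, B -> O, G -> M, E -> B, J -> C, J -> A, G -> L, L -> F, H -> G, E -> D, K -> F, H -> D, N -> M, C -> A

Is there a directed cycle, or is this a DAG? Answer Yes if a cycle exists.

DFS with white/gray/black marking, starting from O:
O gray
O black
A gray
A black
B gray
  J gray
    N gray
      F gray
      F black
      N→O: O black — skip
      M gray
        M→F: F black — skip
      M black
    N black
    H gray
      D gray
      D black
      H→A: A black — skip
      G gray
        G→F: F black — skip
        L gray
          L→F: F black — skip
          K gray
            K→F: F black — skip
          K black
        L black
        I gray
          I→D: D black — skip
        I black
        G→D: D black — skip
        G→M: M black — skip
      G black
    H black
    C gray
      C→A: A black — skip
    C black
    J→A: A black — skip
  J black
  B→C: C black — skip
  B→O: O black — skip
B black
E gray
  E→B: B black — skip
  E→D: D black — skip
E black
Every edge goes to a white or black vertex — no back edge, so the graph is acyclic.

No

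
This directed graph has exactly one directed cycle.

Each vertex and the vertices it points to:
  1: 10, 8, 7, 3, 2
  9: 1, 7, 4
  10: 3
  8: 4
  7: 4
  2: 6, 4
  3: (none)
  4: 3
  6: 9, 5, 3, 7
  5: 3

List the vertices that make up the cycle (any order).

1, 2, 6, 9

DFS with gray/black marking from 6:
6 gray
  9 gray
    1 gray
      10 gray
        3 gray
        3 black
      10 black
      8 gray
        4 gray
          4→3: 3 black — skip
        4 black
      8 black
      7 gray
        7→4: 4 black — skip
      7 black
      1→3: 3 black — skip
      2 gray
        2→6: 6 is gray → back edge
Back edge closes the cycle 6 → 9 → 1 → 2 → 6; its vertices are {1, 2, 6, 9}.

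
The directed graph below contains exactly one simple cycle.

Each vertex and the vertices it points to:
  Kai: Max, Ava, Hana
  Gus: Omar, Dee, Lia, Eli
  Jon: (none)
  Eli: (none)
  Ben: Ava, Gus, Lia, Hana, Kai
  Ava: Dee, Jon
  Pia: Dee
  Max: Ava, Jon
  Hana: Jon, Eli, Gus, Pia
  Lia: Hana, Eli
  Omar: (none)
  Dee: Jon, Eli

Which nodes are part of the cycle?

DFS with gray/black marking from Hana:
Hana gray
  Jon gray
  Jon black
  Eli gray
  Eli black
  Gus gray
    Omar gray
    Omar black
    Dee gray
      Dee→Jon: Jon black — skip
      Dee→Eli: Eli black — skip
    Dee black
    Lia gray
      Lia→Hana: Hana is gray → back edge
Back edge closes the cycle Hana → Gus → Lia → Hana; its vertices are {Gus, Lia, Hana}.

Gus, Lia, Hana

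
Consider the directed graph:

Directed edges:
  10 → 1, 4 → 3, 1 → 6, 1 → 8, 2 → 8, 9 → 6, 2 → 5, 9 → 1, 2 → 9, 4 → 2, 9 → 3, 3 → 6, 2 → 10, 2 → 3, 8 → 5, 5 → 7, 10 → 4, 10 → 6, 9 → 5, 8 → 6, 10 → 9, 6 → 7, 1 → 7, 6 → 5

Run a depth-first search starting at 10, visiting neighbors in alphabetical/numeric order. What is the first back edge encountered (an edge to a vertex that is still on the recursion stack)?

2→10

DFS from 10 (visiting neighbors in alphabetical/numeric order); mark gray on enter, black on exit:
10 gray
  1 gray
    6 gray
      5 gray
        7 gray
        7 black
      5 black
      6→7: 7 black — skip
    6 black
    1→7: 7 black — skip
    8 gray
      8→5: 5 black — skip
      8→6: 6 black — skip
    8 black
  1 black
  4 gray
    2 gray
      3 gray
        3→6: 6 black — skip
      3 black
      2→5: 5 black — skip
      2→8: 8 black — skip
      9 gray
        9→1: 1 black — skip
        9→3: 3 black — skip
        9→5: 5 black — skip
        9→6: 6 black — skip
      9 black
      2→10: 10 is gray → back edge
First back edge: 2 → 10.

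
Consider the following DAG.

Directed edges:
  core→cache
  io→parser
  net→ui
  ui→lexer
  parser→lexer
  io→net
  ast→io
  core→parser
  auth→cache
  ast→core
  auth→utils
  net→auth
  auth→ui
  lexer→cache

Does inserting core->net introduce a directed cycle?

No

Adding core→net creates a cycle iff net can already reach core.
Explore from net: no path reaches core. The graph stays acyclic.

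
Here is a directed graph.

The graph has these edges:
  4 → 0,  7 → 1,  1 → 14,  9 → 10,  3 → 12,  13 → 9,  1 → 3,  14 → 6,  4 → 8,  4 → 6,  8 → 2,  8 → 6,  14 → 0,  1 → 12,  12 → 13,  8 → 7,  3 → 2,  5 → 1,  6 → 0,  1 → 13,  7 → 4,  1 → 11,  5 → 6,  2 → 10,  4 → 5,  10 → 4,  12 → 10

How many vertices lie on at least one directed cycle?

11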